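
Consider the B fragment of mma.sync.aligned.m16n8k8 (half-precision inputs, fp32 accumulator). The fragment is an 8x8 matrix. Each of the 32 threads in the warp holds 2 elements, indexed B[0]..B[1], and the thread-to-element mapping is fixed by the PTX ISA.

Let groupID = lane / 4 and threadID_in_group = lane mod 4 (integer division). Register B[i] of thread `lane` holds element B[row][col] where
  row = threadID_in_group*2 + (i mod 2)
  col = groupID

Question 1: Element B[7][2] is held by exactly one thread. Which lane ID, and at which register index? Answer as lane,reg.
11,1

c=2→G=2  r=7→T=3,p=1
L=2*4+3=11  i=1=1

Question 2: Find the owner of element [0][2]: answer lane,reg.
c: 2->gid=2  r: 0->tid=0,i&1=0
L=2*4+0=8  i=0=0

8,0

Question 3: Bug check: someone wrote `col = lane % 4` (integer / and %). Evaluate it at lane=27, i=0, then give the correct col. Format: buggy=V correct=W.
buggy=3 correct=6

`lane % 4`[27,0]→3
27: G=6,T=3
[0] (3*2+0,6) = (6,6)
col: 3 vs 6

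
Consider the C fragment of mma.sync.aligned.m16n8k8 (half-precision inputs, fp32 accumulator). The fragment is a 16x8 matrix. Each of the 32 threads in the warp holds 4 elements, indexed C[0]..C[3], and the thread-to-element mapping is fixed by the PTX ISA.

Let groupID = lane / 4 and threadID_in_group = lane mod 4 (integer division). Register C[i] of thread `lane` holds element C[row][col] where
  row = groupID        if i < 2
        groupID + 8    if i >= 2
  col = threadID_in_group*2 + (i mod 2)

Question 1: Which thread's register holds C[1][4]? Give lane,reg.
6,0

r=1→G=1,rhi=0  c=4→T=2,p=0
L=1*4+2=6  i=0*2+0=0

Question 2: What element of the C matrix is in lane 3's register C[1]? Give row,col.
L=3->g=3>>2=0, t=3&3=3
[1]->row 0+0=0  col 3·2+1=7

0,7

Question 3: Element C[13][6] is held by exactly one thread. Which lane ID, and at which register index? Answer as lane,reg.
r=13->g=5,rb=1  c=6->t=3,b0=0
L=5*4+3=23  i=1*2+0=2

23,2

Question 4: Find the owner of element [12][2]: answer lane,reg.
17,2

r=12⇒gr=4,Rb=1  c=2⇒th=1,odd=0
L=4*4+1=17  i=1*2+0=2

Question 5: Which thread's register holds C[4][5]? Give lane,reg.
18,1

r: 4->gid=4,r8=0  c: 5->tid=2,i&1=1
L=4*4+2=18  i=0*2+1=1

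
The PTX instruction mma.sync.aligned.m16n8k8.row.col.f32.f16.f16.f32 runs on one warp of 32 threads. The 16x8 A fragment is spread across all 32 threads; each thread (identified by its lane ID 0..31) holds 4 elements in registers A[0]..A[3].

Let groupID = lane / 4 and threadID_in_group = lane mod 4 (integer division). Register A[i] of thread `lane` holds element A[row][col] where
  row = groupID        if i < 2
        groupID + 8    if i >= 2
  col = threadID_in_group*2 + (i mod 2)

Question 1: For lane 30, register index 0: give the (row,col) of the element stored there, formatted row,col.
lane 30: gid=7 (30/4), tid=2 (30%4)
i=0: r=7+0=7, c=2*2+0=4

7,4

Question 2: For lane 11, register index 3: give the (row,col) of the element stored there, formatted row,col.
10,7

lane 11⇒11/4=2, 11 mod 4=3
i=3  r:2+8⇒10  c:2·3+1⇒7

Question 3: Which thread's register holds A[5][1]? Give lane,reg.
20,1

r: 5->gid=5,r8=0  c: 1->tid=0,i&1=1
L=5*4+0=20  i=0*2+1=1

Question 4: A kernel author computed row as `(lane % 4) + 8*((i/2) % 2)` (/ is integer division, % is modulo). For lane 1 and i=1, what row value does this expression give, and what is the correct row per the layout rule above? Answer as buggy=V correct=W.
buggy=1 correct=0

`(lane % 4) + 8*((i/2) % 2)`[1,1]=>1
L=1=>grp=1>>2=0, tig=1&3=1
[1]=>row 0+0=0  col 1·2+1=3
row: 1 vs 0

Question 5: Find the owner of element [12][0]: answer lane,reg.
r=12→G=4,rhi=1  c=0→T=0,p=0
L=4*4+0=16  i=1*2+0=2

16,2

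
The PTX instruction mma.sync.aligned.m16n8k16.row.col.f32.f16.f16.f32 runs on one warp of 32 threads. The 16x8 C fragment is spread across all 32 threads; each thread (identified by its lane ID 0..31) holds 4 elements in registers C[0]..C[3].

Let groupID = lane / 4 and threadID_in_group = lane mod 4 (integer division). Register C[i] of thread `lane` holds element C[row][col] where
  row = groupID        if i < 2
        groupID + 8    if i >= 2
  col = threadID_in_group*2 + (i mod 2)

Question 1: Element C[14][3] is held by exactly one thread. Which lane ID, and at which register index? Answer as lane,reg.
r=14→G=6,rhi=1  c=3→T=1,p=1
L=6*4+1=25  i=1*2+1=3

25,3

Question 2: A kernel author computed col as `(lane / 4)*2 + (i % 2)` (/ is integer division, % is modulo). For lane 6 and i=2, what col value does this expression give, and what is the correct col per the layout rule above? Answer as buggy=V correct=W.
buggy=2 correct=4

`(lane / 4)*2 + (i % 2)`[6,2]->2
lane 6->6/4=1, 6 mod 4=2
i=2  r:1+8->9  c:2·2+0->4
col: 2 vs 4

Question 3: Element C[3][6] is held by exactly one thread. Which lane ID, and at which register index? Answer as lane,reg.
15,0

r=3⇒gr=3,Rb=0  c=6⇒th=3,odd=0
L=3*4+3=15  i=0*2+0=0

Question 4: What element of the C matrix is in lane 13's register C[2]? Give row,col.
lane 13: gr=3 (13/4), th=1 (13%4)
i=2: r=3+8=11, c=1*2+0=2

11,2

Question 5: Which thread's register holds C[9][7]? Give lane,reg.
r: 9->gid=1,r8=1  c: 7->tid=3,i&1=1
L=1*4+3=7  i=1*2+1=3

7,3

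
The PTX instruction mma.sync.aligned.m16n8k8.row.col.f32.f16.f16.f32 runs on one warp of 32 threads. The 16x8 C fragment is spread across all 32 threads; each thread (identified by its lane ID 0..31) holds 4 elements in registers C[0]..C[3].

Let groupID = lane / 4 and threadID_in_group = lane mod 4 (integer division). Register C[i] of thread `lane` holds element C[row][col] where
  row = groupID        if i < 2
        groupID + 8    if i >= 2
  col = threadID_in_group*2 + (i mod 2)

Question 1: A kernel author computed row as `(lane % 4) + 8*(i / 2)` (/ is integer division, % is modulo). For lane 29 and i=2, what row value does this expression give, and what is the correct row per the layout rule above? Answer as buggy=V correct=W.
buggy=9 correct=15

`(lane % 4) + 8*(i / 2)`[29,2]=>9
29: grp=7,tig=1
[2] (7+8,1*2+0) = (15,2)
row: 9 vs 15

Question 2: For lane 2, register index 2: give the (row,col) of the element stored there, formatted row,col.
lane 2→2/4=0, 2 mod 4=2
i=2  r:0+8→8  c:2·2+0→4

8,4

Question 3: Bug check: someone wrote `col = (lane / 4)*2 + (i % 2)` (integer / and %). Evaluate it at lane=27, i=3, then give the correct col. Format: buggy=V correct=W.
`(lane / 4)*2 + (i % 2)`[27,3]⇒13
lane 27: gr=6 (27/4), th=3 (27%4)
i=3: r=6+8=14, c=3*2+1=7
col: 13 vs 7

buggy=13 correct=7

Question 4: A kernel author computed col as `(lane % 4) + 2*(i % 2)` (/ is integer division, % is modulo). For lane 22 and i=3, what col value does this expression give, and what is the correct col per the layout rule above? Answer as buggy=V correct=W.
`(lane % 4) + 2*(i % 2)`[22,3]->4
22: g=5,t=2
[3] (5+8,2*2+1) = (13,5)
col: 4 vs 5

buggy=4 correct=5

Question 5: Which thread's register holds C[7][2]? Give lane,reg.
r=7⇒gr=7,Rb=0  c=2⇒th=1,odd=0
L=7*4+1=29  i=0*2+0=0

29,0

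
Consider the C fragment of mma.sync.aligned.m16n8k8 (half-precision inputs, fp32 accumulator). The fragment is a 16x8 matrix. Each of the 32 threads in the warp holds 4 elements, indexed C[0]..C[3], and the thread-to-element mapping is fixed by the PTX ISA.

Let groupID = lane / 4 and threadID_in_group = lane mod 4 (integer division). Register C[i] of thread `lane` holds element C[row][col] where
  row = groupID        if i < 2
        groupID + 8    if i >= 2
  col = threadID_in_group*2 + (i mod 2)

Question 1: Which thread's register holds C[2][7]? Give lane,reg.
11,1

r=2→G=2,rhi=0  c=7→T=3,p=1
L=2*4+3=11  i=0*2+1=1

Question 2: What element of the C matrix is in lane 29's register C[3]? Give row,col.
L=29->gid=29>>2=7, tid=29&3=1
[3]->row 7+8=15  col 1·2+1=3

15,3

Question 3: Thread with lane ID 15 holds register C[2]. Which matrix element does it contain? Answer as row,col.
lane 15: G=3 (15/4), T=3 (15%4)
i=2: r=3+8=11, c=3*2+0=6

11,6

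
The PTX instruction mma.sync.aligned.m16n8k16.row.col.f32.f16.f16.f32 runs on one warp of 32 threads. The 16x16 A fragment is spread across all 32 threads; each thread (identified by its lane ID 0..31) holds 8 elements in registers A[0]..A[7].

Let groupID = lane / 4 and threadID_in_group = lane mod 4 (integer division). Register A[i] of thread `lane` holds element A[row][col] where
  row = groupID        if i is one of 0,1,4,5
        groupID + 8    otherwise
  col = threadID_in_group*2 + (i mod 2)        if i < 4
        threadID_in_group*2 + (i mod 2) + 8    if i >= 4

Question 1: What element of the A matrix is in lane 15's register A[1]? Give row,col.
15: g=3,t=3
[1] (3+0,3*2+1+0) = (3,7)

3,7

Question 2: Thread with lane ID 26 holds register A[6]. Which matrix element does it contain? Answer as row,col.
14,12

L=26⇒gr=26>>2=6, th=26&3=2
[6]⇒row 6+8=14  col 2·2+0+8=12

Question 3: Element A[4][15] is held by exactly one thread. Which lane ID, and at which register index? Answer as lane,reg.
r=4→G=4,rhi=0  c=15→chi=1,T=3,p=1
L=4*4+3=19  i=1*4+0*2+1=5

19,5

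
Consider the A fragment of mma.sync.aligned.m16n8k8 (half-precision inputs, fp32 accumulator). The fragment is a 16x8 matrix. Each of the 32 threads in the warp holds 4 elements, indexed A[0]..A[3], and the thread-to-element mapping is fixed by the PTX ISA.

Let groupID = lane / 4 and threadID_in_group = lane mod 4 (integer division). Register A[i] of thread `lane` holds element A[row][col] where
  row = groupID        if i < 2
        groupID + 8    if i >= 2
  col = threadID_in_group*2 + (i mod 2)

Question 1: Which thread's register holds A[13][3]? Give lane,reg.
r=13->g=5,rb=1  c=3->t=1,b0=1
L=5*4+1=21  i=1*2+1=3

21,3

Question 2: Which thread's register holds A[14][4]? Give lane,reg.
26,2

r: 14->gid=6,r8=1  c: 4->tid=2,i&1=0
L=6*4+2=26  i=1*2+0=2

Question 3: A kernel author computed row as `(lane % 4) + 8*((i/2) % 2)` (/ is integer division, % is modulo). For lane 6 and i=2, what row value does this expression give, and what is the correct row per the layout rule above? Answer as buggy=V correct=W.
`(lane % 4) + 8*((i/2) % 2)`[6,2]->10
L=6->gid=6>>2=1, tid=6&3=2
[2]->row 1+8=9  col 2·2+0=4
row: 10 vs 9

buggy=10 correct=9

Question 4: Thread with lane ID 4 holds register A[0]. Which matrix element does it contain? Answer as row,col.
lane 4→4/4=1, 4 mod 4=0
i=0  r:1+0→1  c:2·0+0→0

1,0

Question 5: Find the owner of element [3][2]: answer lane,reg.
r=3->g=3,rb=0  c=2->t=1,b0=0
L=3*4+1=13  i=0*2+0=0

13,0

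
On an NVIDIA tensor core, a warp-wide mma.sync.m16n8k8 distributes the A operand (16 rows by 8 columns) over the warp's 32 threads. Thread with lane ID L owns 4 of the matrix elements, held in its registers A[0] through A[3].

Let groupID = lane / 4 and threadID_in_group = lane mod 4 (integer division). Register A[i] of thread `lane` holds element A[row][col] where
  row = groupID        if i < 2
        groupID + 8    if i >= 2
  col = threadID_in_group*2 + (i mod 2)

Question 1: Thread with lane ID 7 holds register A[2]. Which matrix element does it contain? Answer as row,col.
9,6

L=7->gid=7>>2=1, tid=7&3=3
[2]->row 1+8=9  col 3·2+0=6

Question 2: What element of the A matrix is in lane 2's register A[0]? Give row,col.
lane 2=>2/4=0, 2 mod 4=2
i=0  r:0+0=>0  c:2·2+0=>4

0,4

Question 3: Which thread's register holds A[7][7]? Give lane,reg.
31,1

r: 7->gid=7,r8=0  c: 7->tid=3,i&1=1
L=7*4+3=31  i=0*2+1=1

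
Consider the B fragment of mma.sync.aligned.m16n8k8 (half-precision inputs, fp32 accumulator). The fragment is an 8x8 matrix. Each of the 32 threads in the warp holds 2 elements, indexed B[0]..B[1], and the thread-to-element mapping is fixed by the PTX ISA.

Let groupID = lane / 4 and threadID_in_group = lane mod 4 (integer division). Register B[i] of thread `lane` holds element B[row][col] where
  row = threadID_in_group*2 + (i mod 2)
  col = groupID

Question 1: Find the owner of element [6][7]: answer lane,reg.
c=7⇒gr=7  r=6⇒th=3,odd=0
L=7*4+3=31  i=0=0

31,0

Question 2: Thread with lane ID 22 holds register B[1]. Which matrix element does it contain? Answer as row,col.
22: gid=5,tid=2
[1] (2*2+1,5) = (5,5)

5,5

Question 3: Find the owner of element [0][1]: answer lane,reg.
c=1→G=1  r=0→T=0,p=0
L=1*4+0=4  i=0=0

4,0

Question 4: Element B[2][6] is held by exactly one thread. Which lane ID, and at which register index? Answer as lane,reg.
25,0

c=6→G=6  r=2→T=1,p=0
L=6*4+1=25  i=0=0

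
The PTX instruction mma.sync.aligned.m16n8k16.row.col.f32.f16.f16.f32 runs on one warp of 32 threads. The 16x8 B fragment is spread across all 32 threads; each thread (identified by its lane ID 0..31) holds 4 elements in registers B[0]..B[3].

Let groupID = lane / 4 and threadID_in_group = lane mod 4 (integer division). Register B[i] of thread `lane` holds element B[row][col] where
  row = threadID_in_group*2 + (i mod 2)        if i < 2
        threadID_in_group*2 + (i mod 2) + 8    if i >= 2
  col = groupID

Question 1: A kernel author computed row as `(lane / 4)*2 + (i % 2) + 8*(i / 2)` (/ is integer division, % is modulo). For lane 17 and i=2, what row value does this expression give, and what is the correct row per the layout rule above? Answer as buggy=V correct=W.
`(lane / 4)*2 + (i % 2) + 8*(i / 2)`[17,2]=>16
lane 17=>17/4=4, 17 mod 4=1
i=2  r:2·1+0+8=>10  c:4
row: 16 vs 10

buggy=16 correct=10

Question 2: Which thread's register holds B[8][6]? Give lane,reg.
24,2

c=6->g=6  r=8->rb=1,t=0,b0=0
L=6*4+0=24  i=1*2+0=2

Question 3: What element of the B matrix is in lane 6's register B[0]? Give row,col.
L=6->g=6>>2=1, t=6&3=2
[0]->row 2·2+0+0=4  col g=1

4,1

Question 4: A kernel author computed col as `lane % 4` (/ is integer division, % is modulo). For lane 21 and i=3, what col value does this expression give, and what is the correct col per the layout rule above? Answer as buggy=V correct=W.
`lane % 4`[21,3]→1
L=21→G=21>>2=5, T=21&3=1
[3]→row 1·2+1+8=11  col G=5
col: 1 vs 5

buggy=1 correct=5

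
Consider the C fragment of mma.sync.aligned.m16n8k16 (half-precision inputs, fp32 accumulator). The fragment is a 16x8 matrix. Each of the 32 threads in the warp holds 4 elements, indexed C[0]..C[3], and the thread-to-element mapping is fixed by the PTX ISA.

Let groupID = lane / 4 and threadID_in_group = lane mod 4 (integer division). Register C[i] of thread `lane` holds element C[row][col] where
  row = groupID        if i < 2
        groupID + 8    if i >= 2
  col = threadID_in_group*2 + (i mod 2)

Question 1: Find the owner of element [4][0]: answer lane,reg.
r=4->g=4,rb=0  c=0->t=0,b0=0
L=4*4+0=16  i=0*2+0=0

16,0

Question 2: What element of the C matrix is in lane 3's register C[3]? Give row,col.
8,7

lane 3: grp=0 (3/4), tig=3 (3%4)
i=3: r=0+8=8, c=3*2+1=7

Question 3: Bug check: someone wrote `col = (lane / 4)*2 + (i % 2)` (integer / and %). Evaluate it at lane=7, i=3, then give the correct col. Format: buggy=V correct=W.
`(lane / 4)*2 + (i % 2)`[7,3]=>3
7: grp=1,tig=3
[3] (1+8,3*2+1) = (9,7)
col: 3 vs 7

buggy=3 correct=7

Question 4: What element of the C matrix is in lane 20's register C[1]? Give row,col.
5,1

lane 20→20/4=5, 20 mod 4=0
i=1  r:5+0→5  c:2·0+1→1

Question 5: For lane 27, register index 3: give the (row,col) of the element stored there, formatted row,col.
14,7

L=27→G=27>>2=6, T=27&3=3
[3]→row 6+8=14  col 3·2+1=7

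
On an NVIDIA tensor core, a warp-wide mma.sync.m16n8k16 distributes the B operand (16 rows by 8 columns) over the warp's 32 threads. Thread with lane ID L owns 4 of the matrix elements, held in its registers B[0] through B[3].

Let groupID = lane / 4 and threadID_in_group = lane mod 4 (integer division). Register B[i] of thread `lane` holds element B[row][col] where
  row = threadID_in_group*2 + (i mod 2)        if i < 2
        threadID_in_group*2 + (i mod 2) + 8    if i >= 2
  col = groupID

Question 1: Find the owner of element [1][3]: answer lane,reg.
c=3→G=3  r=1→rhi=0,T=0,p=1
L=3*4+0=12  i=0*2+1=1

12,1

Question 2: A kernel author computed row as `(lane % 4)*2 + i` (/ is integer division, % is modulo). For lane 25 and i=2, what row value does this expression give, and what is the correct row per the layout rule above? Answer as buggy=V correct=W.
buggy=4 correct=10

`(lane % 4)*2 + i`[25,2]=>4
L=25=>grp=25>>2=6, tig=25&3=1
[2]=>row 1·2+0+8=10  col grp=6
row: 4 vs 10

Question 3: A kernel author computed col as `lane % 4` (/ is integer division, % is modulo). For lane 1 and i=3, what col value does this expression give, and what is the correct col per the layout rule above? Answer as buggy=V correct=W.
`lane % 4`[1,3]->1
1: gid=0,tid=1
[3] (1*2+1+8,0) = (11,0)
col: 1 vs 0

buggy=1 correct=0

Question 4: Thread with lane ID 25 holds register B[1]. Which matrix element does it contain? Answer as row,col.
lane 25: gr=6 (25/4), th=1 (25%4)
i=1: r=1*2+1+0=3, c=gr=6

3,6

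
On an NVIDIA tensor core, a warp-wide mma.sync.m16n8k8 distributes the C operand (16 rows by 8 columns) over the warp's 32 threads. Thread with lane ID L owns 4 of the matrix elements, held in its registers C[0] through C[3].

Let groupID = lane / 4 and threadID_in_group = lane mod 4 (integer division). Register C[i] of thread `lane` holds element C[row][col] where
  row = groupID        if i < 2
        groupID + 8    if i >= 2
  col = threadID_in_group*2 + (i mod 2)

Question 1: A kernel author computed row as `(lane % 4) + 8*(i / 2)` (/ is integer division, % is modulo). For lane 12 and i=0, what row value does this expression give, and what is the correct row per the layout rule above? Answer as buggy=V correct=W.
`(lane % 4) + 8*(i / 2)`[12,0]=>0
12: grp=3,tig=0
[0] (3+0,0*2+0) = (3,0)
row: 0 vs 3

buggy=0 correct=3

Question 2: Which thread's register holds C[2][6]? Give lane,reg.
r=2⇒gr=2,Rb=0  c=6⇒th=3,odd=0
L=2*4+3=11  i=0*2+0=0

11,0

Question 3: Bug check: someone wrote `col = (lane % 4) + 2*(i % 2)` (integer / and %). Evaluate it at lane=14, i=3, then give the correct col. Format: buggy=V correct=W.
`(lane % 4) + 2*(i % 2)`[14,3]->4
14: g=3,t=2
[3] (3+8,2*2+1) = (11,5)
col: 4 vs 5

buggy=4 correct=5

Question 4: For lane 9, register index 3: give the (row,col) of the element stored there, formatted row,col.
10,3

9: gr=2,th=1
[3] (2+8,1*2+1) = (10,3)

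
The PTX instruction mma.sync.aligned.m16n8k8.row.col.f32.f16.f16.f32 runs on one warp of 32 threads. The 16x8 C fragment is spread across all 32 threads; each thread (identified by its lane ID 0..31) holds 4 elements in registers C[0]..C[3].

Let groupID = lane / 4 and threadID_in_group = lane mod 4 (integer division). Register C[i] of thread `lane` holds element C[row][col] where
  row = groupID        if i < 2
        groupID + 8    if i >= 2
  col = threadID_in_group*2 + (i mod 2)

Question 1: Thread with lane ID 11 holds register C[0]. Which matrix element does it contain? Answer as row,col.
2,6

L=11=>grp=11>>2=2, tig=11&3=3
[0]=>row 2+0=2  col 3·2+0=6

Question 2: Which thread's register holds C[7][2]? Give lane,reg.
r=7⇒gr=7,Rb=0  c=2⇒th=1,odd=0
L=7*4+1=29  i=0*2+0=0

29,0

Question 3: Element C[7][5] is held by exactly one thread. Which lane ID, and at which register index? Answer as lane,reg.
r=7->g=7,rb=0  c=5->t=2,b0=1
L=7*4+2=30  i=0*2+1=1

30,1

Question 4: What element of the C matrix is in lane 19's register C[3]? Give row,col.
12,7

lane 19: gid=4 (19/4), tid=3 (19%4)
i=3: r=4+8=12, c=3*2+1=7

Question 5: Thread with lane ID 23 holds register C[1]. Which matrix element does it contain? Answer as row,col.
L=23=>grp=23>>2=5, tig=23&3=3
[1]=>row 5+0=5  col 3·2+1=7

5,7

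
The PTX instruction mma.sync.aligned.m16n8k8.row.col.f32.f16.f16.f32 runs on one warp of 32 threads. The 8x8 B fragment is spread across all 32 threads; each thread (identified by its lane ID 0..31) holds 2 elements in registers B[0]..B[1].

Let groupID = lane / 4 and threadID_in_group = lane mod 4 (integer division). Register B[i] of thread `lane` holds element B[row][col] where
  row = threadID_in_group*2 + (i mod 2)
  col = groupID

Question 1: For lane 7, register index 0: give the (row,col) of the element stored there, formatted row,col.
lane 7: g=1 (7/4), t=3 (7%4)
i=0: r=3*2+0=6, c=g=1

6,1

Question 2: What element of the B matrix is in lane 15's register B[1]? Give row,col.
lane 15: g=3 (15/4), t=3 (15%4)
i=1: r=3*2+1=7, c=g=3

7,3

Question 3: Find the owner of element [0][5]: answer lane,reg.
20,0

c:5=>grp=5  r:0=>tig=0,lo=0
L=5*4+0=20  i=0=0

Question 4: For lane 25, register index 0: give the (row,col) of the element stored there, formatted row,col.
lane 25->25/4=6, 25 mod 4=1
i=0  r:2·1+0->2  c:6

2,6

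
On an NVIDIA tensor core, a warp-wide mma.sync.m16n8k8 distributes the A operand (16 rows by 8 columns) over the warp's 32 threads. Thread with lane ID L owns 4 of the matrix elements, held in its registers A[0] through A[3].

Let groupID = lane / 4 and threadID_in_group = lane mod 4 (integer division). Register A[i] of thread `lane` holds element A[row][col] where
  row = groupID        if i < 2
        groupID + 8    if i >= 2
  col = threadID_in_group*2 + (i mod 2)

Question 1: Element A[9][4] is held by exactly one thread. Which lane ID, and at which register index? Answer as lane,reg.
6,2

r=9→G=1,rhi=1  c=4→T=2,p=0
L=1*4+2=6  i=1*2+0=2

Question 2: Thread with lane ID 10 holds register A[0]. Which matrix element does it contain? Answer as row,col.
2,4

lane 10: grp=2 (10/4), tig=2 (10%4)
i=0: r=2+0=2, c=2*2+0=4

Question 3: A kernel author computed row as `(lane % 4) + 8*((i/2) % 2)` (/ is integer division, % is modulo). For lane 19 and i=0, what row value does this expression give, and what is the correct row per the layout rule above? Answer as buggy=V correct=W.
buggy=3 correct=4

`(lane % 4) + 8*((i/2) % 2)`[19,0]⇒3
L=19⇒gr=19>>2=4, th=19&3=3
[0]⇒row 4+0=4  col 3·2+0=6
row: 3 vs 4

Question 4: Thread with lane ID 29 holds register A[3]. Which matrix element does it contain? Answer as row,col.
lane 29⇒29/4=7, 29 mod 4=1
i=3  r:7+8⇒15  c:2·1+1⇒3

15,3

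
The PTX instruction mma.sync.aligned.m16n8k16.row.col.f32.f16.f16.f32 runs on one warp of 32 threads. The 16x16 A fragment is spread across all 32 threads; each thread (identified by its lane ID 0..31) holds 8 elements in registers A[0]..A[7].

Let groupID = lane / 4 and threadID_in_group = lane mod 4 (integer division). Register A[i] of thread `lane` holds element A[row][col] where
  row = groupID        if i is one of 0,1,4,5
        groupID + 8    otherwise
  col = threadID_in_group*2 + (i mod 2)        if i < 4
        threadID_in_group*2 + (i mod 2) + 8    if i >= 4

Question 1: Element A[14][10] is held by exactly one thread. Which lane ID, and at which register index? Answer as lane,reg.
r=14->g=6,rb=1  c=10->cb=1,t=1,b0=0
L=6*4+1=25  i=1*4+1*2+0=6

25,6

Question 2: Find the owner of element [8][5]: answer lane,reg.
2,3

r: 8->gid=0,r8=1  c: 5->c8=0,tid=2,i&1=1
L=0*4+2=2  i=0*4+1*2+1=3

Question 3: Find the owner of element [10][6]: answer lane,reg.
11,2

r=10→G=2,rhi=1  c=6→chi=0,T=3,p=0
L=2*4+3=11  i=0*4+1*2+0=2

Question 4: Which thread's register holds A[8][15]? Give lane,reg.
3,7

r: 8->gid=0,r8=1  c: 15->c8=1,tid=3,i&1=1
L=0*4+3=3  i=1*4+1*2+1=7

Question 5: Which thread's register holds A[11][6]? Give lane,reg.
15,2

r:11=>grp=3,rB=1  c:6=>cB=0,tig=3,lo=0
L=3*4+3=15  i=0*4+1*2+0=2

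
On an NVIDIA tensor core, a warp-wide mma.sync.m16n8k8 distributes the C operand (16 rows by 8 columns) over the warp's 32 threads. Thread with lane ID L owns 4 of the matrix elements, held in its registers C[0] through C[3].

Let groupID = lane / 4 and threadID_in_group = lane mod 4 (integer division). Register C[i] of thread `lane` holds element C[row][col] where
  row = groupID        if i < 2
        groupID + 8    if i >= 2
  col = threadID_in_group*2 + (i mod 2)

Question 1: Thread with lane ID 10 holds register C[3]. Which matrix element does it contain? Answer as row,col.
10,5

10: G=2,T=2
[3] (2+8,2*2+1) = (10,5)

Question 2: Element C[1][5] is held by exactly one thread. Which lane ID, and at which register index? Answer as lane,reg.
6,1

r:1=>grp=1,rB=0  c:5=>tig=2,lo=1
L=1*4+2=6  i=0*2+1=1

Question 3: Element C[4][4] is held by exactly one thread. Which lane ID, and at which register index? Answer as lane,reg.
r=4->g=4,rb=0  c=4->t=2,b0=0
L=4*4+2=18  i=0*2+0=0

18,0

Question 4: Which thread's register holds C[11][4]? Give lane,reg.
14,2

r:11=>grp=3,rB=1  c:4=>tig=2,lo=0
L=3*4+2=14  i=1*2+0=2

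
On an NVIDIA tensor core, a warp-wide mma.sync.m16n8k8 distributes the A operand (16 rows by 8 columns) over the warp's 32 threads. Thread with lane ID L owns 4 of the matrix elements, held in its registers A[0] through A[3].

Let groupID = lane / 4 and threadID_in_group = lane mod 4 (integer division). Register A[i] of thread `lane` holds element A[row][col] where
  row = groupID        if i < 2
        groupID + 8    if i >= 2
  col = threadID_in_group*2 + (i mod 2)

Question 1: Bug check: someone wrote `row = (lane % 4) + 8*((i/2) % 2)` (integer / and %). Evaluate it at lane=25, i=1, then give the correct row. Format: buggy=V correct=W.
buggy=1 correct=6

`(lane % 4) + 8*((i/2) % 2)`[25,1]→1
L=25→G=25>>2=6, T=25&3=1
[1]→row 6+0=6  col 1·2+1=3
row: 1 vs 6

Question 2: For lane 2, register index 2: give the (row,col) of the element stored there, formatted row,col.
L=2→G=2>>2=0, T=2&3=2
[2]→row 0+8=8  col 2·2+0=4

8,4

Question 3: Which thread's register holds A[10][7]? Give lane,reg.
11,3

r=10→G=2,rhi=1  c=7→T=3,p=1
L=2*4+3=11  i=1*2+1=3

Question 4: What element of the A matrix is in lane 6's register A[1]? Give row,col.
1,5

6: gid=1,tid=2
[1] (1+0,2*2+1) = (1,5)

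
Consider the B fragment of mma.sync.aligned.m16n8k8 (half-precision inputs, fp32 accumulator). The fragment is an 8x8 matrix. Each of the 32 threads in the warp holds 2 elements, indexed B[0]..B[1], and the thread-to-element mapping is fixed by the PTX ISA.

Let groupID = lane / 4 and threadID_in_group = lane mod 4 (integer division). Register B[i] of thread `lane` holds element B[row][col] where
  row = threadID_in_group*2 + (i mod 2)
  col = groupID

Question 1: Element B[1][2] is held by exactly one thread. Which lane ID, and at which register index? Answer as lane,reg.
8,1

c=2->g=2  r=1->t=0,b0=1
L=2*4+0=8  i=1=1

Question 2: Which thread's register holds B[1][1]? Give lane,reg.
4,1

c=1⇒gr=1  r=1⇒th=0,odd=1
L=1*4+0=4  i=1=1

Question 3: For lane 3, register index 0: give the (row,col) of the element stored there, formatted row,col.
6,0

lane 3: g=0 (3/4), t=3 (3%4)
i=0: r=3*2+0=6, c=g=0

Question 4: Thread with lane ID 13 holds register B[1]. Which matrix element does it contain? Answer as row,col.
3,3

13: g=3,t=1
[1] (1*2+1,3) = (3,3)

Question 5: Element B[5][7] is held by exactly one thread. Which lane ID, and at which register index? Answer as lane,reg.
c=7⇒gr=7  r=5⇒th=2,odd=1
L=7*4+2=30  i=1=1

30,1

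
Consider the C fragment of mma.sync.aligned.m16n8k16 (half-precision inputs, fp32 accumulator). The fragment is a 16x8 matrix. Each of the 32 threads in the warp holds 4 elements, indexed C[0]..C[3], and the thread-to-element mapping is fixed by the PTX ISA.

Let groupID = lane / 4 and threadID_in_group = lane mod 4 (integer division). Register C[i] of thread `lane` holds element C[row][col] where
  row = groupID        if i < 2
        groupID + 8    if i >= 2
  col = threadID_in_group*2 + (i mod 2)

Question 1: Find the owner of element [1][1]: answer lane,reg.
r:1=>grp=1,rB=0  c:1=>tig=0,lo=1
L=1*4+0=4  i=0*2+1=1

4,1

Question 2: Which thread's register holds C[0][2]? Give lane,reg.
1,0

r=0→G=0,rhi=0  c=2→T=1,p=0
L=0*4+1=1  i=0*2+0=0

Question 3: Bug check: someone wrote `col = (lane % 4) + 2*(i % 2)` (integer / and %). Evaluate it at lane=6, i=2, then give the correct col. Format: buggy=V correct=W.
`(lane % 4) + 2*(i % 2)`[6,2]⇒2
lane 6⇒6/4=1, 6 mod 4=2
i=2  r:1+8⇒9  c:2·2+0⇒4
col: 2 vs 4

buggy=2 correct=4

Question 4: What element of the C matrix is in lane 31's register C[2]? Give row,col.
15,6

L=31->g=31>>2=7, t=31&3=3
[2]->row 7+8=15  col 3·2+0=6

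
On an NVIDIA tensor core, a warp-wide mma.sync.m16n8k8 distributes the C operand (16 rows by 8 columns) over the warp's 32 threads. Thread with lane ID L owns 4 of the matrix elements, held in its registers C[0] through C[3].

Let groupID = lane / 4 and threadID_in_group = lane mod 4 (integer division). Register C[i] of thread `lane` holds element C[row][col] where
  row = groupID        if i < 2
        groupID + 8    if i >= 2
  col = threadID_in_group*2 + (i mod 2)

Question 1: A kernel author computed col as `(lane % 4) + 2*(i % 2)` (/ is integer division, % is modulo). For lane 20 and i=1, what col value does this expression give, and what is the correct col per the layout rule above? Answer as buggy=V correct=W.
buggy=2 correct=1

`(lane % 4) + 2*(i % 2)`[20,1]=>2
20: grp=5,tig=0
[1] (5+0,0*2+1) = (5,1)
col: 2 vs 1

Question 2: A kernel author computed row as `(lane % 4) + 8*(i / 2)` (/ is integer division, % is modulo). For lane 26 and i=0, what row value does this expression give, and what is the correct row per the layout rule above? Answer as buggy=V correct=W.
`(lane % 4) + 8*(i / 2)`[26,0]→2
lane 26→26/4=6, 26 mod 4=2
i=0  r:6+0→6  c:2·2+0→4
row: 2 vs 6

buggy=2 correct=6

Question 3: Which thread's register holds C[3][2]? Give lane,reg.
r:3=>grp=3,rB=0  c:2=>tig=1,lo=0
L=3*4+1=13  i=0*2+0=0

13,0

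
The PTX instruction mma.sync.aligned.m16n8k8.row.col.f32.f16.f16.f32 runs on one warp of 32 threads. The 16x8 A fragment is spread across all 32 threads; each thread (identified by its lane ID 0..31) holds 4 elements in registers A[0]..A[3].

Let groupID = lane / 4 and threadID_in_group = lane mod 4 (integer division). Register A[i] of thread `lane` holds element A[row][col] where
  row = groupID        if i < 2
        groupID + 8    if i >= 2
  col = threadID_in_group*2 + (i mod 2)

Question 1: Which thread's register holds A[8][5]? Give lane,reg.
2,3

r=8->g=0,rb=1  c=5->t=2,b0=1
L=0*4+2=2  i=1*2+1=3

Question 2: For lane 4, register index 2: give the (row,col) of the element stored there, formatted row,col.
4: gid=1,tid=0
[2] (1+8,0*2+0) = (9,0)

9,0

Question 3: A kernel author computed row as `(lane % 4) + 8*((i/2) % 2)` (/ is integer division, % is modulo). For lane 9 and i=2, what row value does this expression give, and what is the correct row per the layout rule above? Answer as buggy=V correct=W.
`(lane % 4) + 8*((i/2) % 2)`[9,2]→9
L=9→G=9>>2=2, T=9&3=1
[2]→row 2+8=10  col 1·2+0=2
row: 9 vs 10

buggy=9 correct=10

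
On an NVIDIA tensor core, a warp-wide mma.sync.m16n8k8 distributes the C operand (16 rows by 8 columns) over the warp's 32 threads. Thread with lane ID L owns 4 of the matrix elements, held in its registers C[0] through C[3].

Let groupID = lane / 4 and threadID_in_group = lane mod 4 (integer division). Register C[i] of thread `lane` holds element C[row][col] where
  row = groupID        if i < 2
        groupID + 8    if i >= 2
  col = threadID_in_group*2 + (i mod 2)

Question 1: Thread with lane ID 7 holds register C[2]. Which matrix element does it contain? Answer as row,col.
7: g=1,t=3
[2] (1+8,3*2+0) = (9,6)

9,6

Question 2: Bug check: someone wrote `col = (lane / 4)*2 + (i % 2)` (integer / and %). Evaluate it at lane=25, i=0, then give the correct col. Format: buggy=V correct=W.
buggy=12 correct=2

`(lane / 4)*2 + (i % 2)`[25,0]->12
L=25->gid=25>>2=6, tid=25&3=1
[0]->row 6+0=6  col 1·2+0=2
col: 12 vs 2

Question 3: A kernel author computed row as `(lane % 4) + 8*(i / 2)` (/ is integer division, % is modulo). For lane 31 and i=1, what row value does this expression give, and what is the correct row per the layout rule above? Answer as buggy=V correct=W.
buggy=3 correct=7

`(lane % 4) + 8*(i / 2)`[31,1]=>3
31: grp=7,tig=3
[1] (7+0,3*2+1) = (7,7)
row: 3 vs 7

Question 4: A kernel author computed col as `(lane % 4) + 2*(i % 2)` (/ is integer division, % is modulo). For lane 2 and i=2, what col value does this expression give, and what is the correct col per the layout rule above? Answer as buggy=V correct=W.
buggy=2 correct=4

`(lane % 4) + 2*(i % 2)`[2,2]→2
lane 2: G=0 (2/4), T=2 (2%4)
i=2: r=0+8=8, c=2*2+0=4
col: 2 vs 4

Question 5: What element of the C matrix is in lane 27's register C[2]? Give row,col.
14,6

L=27=>grp=27>>2=6, tig=27&3=3
[2]=>row 6+8=14  col 3·2+0=6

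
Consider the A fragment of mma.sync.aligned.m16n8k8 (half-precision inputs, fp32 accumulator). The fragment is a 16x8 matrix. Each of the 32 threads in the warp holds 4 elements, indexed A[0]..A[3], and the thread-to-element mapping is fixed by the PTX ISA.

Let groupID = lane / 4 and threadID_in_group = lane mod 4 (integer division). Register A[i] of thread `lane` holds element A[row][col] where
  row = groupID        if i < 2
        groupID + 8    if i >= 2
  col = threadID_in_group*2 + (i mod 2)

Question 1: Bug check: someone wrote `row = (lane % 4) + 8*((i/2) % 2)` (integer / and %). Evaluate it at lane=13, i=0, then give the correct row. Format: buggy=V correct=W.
buggy=1 correct=3

`(lane % 4) + 8*((i/2) % 2)`[13,0]->1
L=13->g=13>>2=3, t=13&3=1
[0]->row 3+0=3  col 1·2+0=2
row: 1 vs 3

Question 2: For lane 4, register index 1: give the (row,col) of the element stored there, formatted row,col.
lane 4: gid=1 (4/4), tid=0 (4%4)
i=1: r=1+0=1, c=0*2+1=1

1,1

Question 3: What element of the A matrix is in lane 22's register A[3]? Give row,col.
13,5

L=22->gid=22>>2=5, tid=22&3=2
[3]->row 5+8=13  col 2·2+1=5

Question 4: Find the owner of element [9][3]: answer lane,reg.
r: 9->gid=1,r8=1  c: 3->tid=1,i&1=1
L=1*4+1=5  i=1*2+1=3

5,3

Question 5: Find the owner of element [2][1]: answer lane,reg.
8,1

r=2⇒gr=2,Rb=0  c=1⇒th=0,odd=1
L=2*4+0=8  i=0*2+1=1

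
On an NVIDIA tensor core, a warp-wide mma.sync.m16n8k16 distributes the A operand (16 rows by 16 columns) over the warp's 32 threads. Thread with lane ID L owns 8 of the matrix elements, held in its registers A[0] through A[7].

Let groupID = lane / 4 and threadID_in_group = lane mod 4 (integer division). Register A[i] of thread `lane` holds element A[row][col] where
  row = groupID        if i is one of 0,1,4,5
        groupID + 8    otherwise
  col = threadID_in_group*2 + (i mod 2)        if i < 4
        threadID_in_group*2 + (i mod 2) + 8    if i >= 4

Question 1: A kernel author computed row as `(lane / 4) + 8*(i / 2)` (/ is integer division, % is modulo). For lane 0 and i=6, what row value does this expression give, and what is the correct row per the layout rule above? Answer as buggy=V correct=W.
`(lane / 4) + 8*(i / 2)`[0,6]⇒24
lane 0⇒0/4=0, 0 mod 4=0
i=6  r:0+8⇒8  c:2·0+0+8⇒8
row: 24 vs 8

buggy=24 correct=8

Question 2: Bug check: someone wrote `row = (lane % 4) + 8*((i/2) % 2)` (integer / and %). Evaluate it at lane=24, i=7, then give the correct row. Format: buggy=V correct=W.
`(lane % 4) + 8*((i/2) % 2)`[24,7]→8
24: G=6,T=0
[7] (6+8,0*2+1+8) = (14,9)
row: 8 vs 14

buggy=8 correct=14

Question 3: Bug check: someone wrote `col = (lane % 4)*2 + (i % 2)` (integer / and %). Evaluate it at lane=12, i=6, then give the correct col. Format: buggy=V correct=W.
buggy=0 correct=8

`(lane % 4)*2 + (i % 2)`[12,6]=>0
lane 12=>12/4=3, 12 mod 4=0
i=6  r:3+8=>11  c:2·0+0+8=>8
col: 0 vs 8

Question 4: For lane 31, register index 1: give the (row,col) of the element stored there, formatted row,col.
lane 31: g=7 (31/4), t=3 (31%4)
i=1: r=7+0=7, c=3*2+1+0=7

7,7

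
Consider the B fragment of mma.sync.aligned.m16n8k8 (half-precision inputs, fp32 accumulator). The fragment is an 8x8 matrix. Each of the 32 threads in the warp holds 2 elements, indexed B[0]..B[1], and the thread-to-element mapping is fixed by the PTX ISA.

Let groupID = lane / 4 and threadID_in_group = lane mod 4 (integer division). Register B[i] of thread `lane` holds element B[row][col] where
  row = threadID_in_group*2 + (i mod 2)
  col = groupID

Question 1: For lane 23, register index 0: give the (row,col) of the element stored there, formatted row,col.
6,5

lane 23->23/4=5, 23 mod 4=3
i=0  r:2·3+0->6  c:5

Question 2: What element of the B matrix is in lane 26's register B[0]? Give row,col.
26: grp=6,tig=2
[0] (2*2+0,6) = (4,6)

4,6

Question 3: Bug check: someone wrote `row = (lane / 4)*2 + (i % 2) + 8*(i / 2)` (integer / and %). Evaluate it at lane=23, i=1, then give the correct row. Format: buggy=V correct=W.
buggy=11 correct=7

`(lane / 4)*2 + (i % 2) + 8*(i / 2)`[23,1]->11
L=23->g=23>>2=5, t=23&3=3
[1]->row 3·2+1=7  col g=5
row: 11 vs 7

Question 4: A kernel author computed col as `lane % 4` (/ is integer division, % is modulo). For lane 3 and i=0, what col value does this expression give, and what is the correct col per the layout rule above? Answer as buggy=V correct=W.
`lane % 4`[3,0]->3
lane 3: g=0 (3/4), t=3 (3%4)
i=0: r=3*2+0=6, c=g=0
col: 3 vs 0

buggy=3 correct=0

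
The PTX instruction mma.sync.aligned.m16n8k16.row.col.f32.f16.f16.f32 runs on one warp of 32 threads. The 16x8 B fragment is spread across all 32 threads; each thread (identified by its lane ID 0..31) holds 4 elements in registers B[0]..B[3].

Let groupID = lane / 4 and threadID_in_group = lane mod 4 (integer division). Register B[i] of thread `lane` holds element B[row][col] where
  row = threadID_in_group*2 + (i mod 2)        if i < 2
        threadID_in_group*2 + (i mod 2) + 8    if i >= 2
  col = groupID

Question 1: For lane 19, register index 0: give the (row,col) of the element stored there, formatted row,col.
lane 19: G=4 (19/4), T=3 (19%4)
i=0: r=3*2+0+0=6, c=G=4

6,4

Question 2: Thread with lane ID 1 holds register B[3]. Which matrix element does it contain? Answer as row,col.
L=1=>grp=1>>2=0, tig=1&3=1
[3]=>row 1·2+1+8=11  col grp=0

11,0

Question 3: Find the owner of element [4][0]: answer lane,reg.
2,0

c=0->g=0  r=4->rb=0,t=2,b0=0
L=0*4+2=2  i=0*2+0=0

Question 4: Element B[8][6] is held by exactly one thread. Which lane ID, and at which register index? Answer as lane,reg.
c: 6->gid=6  r: 8->r8=1,tid=0,i&1=0
L=6*4+0=24  i=1*2+0=2

24,2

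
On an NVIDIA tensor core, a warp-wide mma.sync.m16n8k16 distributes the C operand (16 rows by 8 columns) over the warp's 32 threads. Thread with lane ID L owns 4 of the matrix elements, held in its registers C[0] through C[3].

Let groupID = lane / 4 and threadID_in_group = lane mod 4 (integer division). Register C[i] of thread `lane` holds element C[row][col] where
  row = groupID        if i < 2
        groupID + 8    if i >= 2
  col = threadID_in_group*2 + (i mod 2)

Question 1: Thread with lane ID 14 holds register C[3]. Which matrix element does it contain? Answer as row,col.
14: g=3,t=2
[3] (3+8,2*2+1) = (11,5)

11,5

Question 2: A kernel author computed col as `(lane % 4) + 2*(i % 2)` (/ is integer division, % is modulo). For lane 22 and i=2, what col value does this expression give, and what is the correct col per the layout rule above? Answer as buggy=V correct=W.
buggy=2 correct=4

`(lane % 4) + 2*(i % 2)`[22,2]=>2
22: grp=5,tig=2
[2] (5+8,2*2+0) = (13,4)
col: 2 vs 4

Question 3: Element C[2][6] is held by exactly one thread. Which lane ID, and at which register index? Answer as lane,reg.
r: 2->gid=2,r8=0  c: 6->tid=3,i&1=0
L=2*4+3=11  i=0*2+0=0

11,0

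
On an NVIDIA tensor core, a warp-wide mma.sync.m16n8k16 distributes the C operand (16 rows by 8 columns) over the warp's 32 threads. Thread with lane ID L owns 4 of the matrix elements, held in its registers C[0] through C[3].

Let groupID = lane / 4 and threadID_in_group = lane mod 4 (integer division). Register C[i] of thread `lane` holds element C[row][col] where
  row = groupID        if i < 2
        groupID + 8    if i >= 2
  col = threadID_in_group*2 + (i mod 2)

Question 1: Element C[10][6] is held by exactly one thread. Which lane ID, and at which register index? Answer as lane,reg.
r:10=>grp=2,rB=1  c:6=>tig=3,lo=0
L=2*4+3=11  i=1*2+0=2

11,2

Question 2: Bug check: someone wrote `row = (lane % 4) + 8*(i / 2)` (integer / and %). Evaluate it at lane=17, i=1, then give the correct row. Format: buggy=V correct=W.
`(lane % 4) + 8*(i / 2)`[17,1]->1
lane 17: g=4 (17/4), t=1 (17%4)
i=1: r=4+0=4, c=1*2+1=3
row: 1 vs 4

buggy=1 correct=4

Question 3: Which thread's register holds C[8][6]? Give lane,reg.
3,2

r:8=>grp=0,rB=1  c:6=>tig=3,lo=0
L=0*4+3=3  i=1*2+0=2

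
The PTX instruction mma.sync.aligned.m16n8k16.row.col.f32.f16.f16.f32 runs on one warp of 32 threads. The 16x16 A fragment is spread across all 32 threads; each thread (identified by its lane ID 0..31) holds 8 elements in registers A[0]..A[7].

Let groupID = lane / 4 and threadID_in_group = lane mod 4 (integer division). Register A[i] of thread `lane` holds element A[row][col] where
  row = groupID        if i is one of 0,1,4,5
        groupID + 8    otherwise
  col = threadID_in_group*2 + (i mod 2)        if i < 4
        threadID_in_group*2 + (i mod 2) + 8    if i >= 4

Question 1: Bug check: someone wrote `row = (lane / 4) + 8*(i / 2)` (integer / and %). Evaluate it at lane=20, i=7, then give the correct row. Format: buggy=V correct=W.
buggy=29 correct=13

`(lane / 4) + 8*(i / 2)`[20,7]->29
lane 20->20/4=5, 20 mod 4=0
i=7  r:5+8->13  c:2·0+1+8->9
row: 29 vs 13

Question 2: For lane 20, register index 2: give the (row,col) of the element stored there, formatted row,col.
lane 20->20/4=5, 20 mod 4=0
i=2  r:5+8->13  c:2·0+0+0->0

13,0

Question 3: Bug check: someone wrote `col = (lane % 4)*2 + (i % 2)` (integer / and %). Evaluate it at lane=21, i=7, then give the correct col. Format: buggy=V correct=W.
buggy=3 correct=11

`(lane % 4)*2 + (i % 2)`[21,7]→3
lane 21: G=5 (21/4), T=1 (21%4)
i=7: r=5+8=13, c=1*2+1+8=11
col: 3 vs 11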